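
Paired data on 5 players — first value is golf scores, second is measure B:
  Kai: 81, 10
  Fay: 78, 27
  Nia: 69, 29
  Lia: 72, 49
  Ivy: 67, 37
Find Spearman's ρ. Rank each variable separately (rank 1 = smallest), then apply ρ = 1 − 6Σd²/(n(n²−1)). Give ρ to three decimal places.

Ranks of variable 1: 5, 4, 2, 3, 1
Ranks of variable 2: 1, 2, 3, 5, 4
d = r₁ − r₂: 4, 2, -1, -2, -3
d²: 16, 4, 1, 4, 9; Σd² = 34
ρ = 1 − 6·34/(5·24) = 1 − 204/120 = -0.700

-0.700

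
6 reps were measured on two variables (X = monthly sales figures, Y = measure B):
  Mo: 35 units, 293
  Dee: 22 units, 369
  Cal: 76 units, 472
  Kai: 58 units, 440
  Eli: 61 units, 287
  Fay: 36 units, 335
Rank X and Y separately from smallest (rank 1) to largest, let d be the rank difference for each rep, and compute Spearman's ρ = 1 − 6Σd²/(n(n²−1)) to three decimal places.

Ranks of variable 1: 2, 1, 6, 4, 5, 3
Ranks of variable 2: 2, 4, 6, 5, 1, 3
d = r₁ − r₂: 0, -3, 0, -1, 4, 0
d²: 0, 9, 0, 1, 16, 0; Σd² = 26
ρ = 1 − 6·26/(6·35) = 1 − 156/210 = 0.257

0.257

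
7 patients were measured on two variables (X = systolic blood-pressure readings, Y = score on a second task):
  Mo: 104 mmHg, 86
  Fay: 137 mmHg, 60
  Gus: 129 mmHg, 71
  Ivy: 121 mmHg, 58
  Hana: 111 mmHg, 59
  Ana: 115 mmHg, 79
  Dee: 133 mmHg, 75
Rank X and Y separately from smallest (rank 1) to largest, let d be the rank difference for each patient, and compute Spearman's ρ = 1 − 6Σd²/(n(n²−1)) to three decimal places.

-0.286

Ranks of variable 1: 1, 7, 5, 4, 2, 3, 6
Ranks of variable 2: 7, 3, 4, 1, 2, 6, 5
d = r₁ − r₂: -6, 4, 1, 3, 0, -3, 1
d²: 36, 16, 1, 9, 0, 9, 1; Σd² = 72
ρ = 1 − 6·72/(7·48) = 1 − 432/336 = -0.286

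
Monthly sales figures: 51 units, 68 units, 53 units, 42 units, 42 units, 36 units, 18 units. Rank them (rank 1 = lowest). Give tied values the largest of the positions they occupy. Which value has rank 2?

Sorted (ascending): 18, 36, 42, 42, 51, 53, 68
The 2 values of 42 occupy positions 3–4 → each gets rank 4.
Rank 2 → value 36.

36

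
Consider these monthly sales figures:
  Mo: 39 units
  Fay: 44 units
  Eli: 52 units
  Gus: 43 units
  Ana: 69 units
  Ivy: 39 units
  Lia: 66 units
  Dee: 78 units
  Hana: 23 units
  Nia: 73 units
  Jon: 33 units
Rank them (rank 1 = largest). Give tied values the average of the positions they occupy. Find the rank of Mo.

8.5

Sorted (descending): 78, 73, 69, 66, 52, 44, 43, 39, 39, 33, 23
The 2 values of 39 occupy positions 8–9 → average rank (8+9)/2 = 8.5.
Mo has value 39 units → rank 8.5.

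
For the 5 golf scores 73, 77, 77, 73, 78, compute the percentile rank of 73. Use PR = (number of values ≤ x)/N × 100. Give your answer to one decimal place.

N = 5.
Strictly below 73: 0. Equal to 73: 2.
PR = 2/5 × 100 = 40.0

40.0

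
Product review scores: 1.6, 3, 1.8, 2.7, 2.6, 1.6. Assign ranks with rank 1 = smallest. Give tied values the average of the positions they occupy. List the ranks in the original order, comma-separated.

Sorted (ascending): 1.6, 1.6, 1.8, 2.6, 2.7, 3
The 2 values of 1.6 occupy positions 1–2 → average rank (1+2)/2 = 1.5.

1.5, 6, 3, 5, 4, 1.5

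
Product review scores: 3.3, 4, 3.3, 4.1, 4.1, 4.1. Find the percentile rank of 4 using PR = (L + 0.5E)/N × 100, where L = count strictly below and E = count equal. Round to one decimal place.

41.7

N = 6.
Strictly below 4: 2. Equal to 4: 1.
PR = (2 + 0.5·1)/6 × 100 = 41.7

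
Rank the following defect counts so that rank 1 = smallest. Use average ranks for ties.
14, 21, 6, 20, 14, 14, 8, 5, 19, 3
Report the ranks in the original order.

6, 10, 3, 9, 6, 6, 4, 2, 8, 1

Sorted (ascending): 3, 5, 6, 8, 14, 14, 14, 19, 20, 21
The 3 values of 14 occupy positions 5–7 → average rank 6.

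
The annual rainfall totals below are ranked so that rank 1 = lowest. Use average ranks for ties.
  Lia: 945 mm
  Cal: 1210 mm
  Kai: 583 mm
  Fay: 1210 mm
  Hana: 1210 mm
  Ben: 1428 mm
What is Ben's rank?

Sorted (ascending): 583, 945, 1210, 1210, 1210, 1428
The 3 values of 1210 occupy positions 3–5 → average rank 4.
Ben has value 1428 mm → rank 6.

6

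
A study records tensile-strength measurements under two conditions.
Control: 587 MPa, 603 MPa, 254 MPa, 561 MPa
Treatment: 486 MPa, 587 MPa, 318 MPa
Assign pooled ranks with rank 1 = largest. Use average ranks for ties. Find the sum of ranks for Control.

14.5

Sorted (descending): 603, 587, 587, 561, 486, 318, 254
The 2 values of 587 occupy positions 2–3 → average rank (2+3)/2 = 2.5.
Control values → pooled ranks: 587→2.5, 603→1, 254→7, 561→4
Rank sum = 2.5 + 1 + 7 + 4 = 14.5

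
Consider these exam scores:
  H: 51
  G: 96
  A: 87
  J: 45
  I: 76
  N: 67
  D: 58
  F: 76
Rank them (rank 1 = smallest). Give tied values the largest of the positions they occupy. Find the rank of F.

Sorted (ascending): 45, 51, 58, 67, 76, 76, 87, 96
The 2 values of 76 occupy positions 5–6 → each gets rank 6.
F has value 76 → rank 6.

6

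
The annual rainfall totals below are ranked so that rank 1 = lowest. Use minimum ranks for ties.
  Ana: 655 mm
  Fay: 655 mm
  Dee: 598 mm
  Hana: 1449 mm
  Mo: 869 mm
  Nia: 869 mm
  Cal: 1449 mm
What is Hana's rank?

6

Sorted (ascending): 598, 655, 655, 869, 869, 1449, 1449
The 2 values of 655 occupy positions 2–3 → each gets rank 2.
The 2 values of 869 occupy positions 4–5 → each gets rank 4.
The 2 values of 1449 occupy positions 6–7 → each gets rank 6.
Hana has value 1449 mm → rank 6.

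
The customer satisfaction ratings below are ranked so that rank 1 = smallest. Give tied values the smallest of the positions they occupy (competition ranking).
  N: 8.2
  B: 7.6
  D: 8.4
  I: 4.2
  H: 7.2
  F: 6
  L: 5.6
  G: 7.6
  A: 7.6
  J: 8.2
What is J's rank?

8

Sorted (ascending): 4.2, 5.6, 6, 7.2, 7.6, 7.6, 7.6, 8.2, 8.2, 8.4
The 3 values of 7.6 occupy positions 5–7 → each gets rank 5.
The 2 values of 8.2 occupy positions 8–9 → each gets rank 8.
J has value 8.2 → rank 8.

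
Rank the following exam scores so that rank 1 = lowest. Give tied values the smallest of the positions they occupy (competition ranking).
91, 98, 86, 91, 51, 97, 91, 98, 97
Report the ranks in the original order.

Sorted (ascending): 51, 86, 91, 91, 91, 97, 97, 98, 98
The 3 values of 91 occupy positions 3–5 → each gets rank 3.
The 2 values of 97 occupy positions 6–7 → each gets rank 6.
The 2 values of 98 occupy positions 8–9 → each gets rank 8.

3, 8, 2, 3, 1, 6, 3, 8, 6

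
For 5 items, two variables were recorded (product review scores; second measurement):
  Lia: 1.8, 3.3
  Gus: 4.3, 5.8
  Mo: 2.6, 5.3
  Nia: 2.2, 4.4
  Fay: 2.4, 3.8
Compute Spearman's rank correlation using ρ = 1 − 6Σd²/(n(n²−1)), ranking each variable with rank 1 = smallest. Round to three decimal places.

Ranks of variable 1: 1, 5, 4, 2, 3
Ranks of variable 2: 1, 5, 4, 3, 2
d = r₁ − r₂: 0, 0, 0, -1, 1
d²: 0, 0, 0, 1, 1; Σd² = 2
ρ = 1 − 6·2/(5·24) = 1 − 12/120 = 0.900

0.900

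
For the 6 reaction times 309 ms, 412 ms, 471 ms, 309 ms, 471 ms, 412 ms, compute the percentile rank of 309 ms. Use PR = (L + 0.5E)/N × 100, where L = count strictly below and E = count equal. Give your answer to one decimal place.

N = 6.
Strictly below 309: 0. Equal to 309: 2.
PR = (0 + 0.5·2)/6 × 100 = 16.7

16.7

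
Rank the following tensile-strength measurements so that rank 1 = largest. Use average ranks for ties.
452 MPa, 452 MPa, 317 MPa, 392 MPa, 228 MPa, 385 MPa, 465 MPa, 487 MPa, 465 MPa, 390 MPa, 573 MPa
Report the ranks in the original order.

5.5, 5.5, 10, 7, 11, 9, 3.5, 2, 3.5, 8, 1

Sorted (descending): 573, 487, 465, 465, 452, 452, 392, 390, 385, 317, 228
The 2 values of 465 occupy positions 3–4 → average rank (3+4)/2 = 3.5.
The 2 values of 452 occupy positions 5–6 → average rank (5+6)/2 = 5.5.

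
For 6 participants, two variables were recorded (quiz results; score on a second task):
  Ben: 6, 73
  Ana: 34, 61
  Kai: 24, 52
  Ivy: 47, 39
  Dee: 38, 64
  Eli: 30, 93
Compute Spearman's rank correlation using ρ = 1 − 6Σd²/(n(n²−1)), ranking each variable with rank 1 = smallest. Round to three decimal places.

-0.486

Ranks of variable 1: 1, 4, 2, 6, 5, 3
Ranks of variable 2: 5, 3, 2, 1, 4, 6
d = r₁ − r₂: -4, 1, 0, 5, 1, -3
d²: 16, 1, 0, 25, 1, 9; Σd² = 52
ρ = 1 − 6·52/(6·35) = 1 − 312/210 = -0.486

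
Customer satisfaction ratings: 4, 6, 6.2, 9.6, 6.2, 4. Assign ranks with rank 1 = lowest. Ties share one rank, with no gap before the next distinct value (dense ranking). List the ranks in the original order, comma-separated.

Sorted (ascending): 4, 4, 6, 6.2, 6.2, 9.6
The 2 values of 4 share dense rank 1.
The 2 values of 6.2 share dense rank 3.
Remaining distinct values take the next consecutive integers.

1, 2, 3, 4, 3, 1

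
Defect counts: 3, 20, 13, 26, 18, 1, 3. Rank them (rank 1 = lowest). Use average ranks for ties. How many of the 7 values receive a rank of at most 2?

1

Sorted (ascending): 1, 3, 3, 13, 18, 20, 26
The 2 values of 3 occupy positions 2–3 → average rank (2+3)/2 = 2.5.
Ranks ≤ 2: {1} → 1 value.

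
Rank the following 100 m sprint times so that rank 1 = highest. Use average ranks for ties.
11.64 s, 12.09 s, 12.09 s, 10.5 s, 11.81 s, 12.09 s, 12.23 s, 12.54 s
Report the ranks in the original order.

Sorted (descending): 12.54, 12.23, 12.09, 12.09, 12.09, 11.81, 11.64, 10.5
The 3 values of 12.09 occupy positions 3–5 → average rank 4.

7, 4, 4, 8, 6, 4, 2, 1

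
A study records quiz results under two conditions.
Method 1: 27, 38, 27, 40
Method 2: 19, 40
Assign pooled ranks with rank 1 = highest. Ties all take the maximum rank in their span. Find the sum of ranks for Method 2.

Sorted (descending): 40, 40, 38, 27, 27, 19
The 2 values of 40 occupy positions 1–2 → each gets rank 2.
The 2 values of 27 occupy positions 4–5 → each gets rank 5.
Method 2 values → pooled ranks: 19→6, 40→2
Rank sum = 6 + 2 = 8

8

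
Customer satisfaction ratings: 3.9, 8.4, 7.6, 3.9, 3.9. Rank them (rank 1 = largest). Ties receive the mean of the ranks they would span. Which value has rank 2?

Sorted (descending): 8.4, 7.6, 3.9, 3.9, 3.9
The 3 values of 3.9 occupy positions 3–5 → average rank 4.
Rank 2 → value 7.6.

7.6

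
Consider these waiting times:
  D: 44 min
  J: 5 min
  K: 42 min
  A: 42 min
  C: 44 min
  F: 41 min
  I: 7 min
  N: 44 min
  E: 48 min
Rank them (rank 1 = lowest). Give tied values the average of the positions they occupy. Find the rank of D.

Sorted (ascending): 5, 7, 41, 42, 42, 44, 44, 44, 48
The 2 values of 42 occupy positions 4–5 → average rank (4+5)/2 = 4.5.
The 3 values of 44 occupy positions 6–8 → average rank 7.
D has value 44 min → rank 7.

7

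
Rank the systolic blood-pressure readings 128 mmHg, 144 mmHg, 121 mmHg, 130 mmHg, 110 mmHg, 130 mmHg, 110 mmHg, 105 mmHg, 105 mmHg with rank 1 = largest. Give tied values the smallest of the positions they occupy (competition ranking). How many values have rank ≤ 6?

7

Sorted (descending): 144, 130, 130, 128, 121, 110, 110, 105, 105
The 2 values of 130 occupy positions 2–3 → each gets rank 2.
The 2 values of 110 occupy positions 6–7 → each gets rank 6.
The 2 values of 105 occupy positions 8–9 → each gets rank 8.
Ranks ≤ 6: {1, 2, 2, 4, 5, 6, 6} → 7 values.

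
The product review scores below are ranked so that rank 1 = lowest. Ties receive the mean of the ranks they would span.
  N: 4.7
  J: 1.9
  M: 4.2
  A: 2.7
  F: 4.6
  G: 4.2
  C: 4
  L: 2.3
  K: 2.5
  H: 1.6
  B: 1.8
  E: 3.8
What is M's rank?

Sorted (ascending): 1.6, 1.8, 1.9, 2.3, 2.5, 2.7, 3.8, 4, 4.2, 4.2, 4.6, 4.7
The 2 values of 4.2 occupy positions 9–10 → average rank (9+10)/2 = 9.5.
M has value 4.2 → rank 9.5.

9.5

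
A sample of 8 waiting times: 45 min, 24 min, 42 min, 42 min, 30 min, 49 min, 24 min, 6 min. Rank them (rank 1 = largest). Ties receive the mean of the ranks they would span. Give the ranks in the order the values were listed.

Sorted (descending): 49, 45, 42, 42, 30, 24, 24, 6
The 2 values of 42 occupy positions 3–4 → average rank (3+4)/2 = 3.5.
The 2 values of 24 occupy positions 6–7 → average rank (6+7)/2 = 6.5.

2, 6.5, 3.5, 3.5, 5, 1, 6.5, 8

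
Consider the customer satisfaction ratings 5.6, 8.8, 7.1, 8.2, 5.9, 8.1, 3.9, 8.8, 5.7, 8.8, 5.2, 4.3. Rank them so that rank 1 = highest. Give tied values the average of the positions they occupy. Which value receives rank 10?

5.2

Sorted (descending): 8.8, 8.8, 8.8, 8.2, 8.1, 7.1, 5.9, 5.7, 5.6, 5.2, 4.3, 3.9
The 3 values of 8.8 occupy positions 1–3 → average rank 2.
Rank 10 → value 5.2.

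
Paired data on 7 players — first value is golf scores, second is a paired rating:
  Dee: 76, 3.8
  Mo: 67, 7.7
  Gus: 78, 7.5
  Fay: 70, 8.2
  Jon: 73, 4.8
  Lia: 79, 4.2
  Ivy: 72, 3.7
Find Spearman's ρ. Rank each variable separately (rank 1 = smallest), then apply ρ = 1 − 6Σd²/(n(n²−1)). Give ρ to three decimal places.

-0.429

Ranks of variable 1: 5, 1, 6, 2, 4, 7, 3
Ranks of variable 2: 2, 6, 5, 7, 4, 3, 1
d = r₁ − r₂: 3, -5, 1, -5, 0, 4, 2
d²: 9, 25, 1, 25, 0, 16, 4; Σd² = 80
ρ = 1 − 6·80/(7·48) = 1 − 480/336 = -0.429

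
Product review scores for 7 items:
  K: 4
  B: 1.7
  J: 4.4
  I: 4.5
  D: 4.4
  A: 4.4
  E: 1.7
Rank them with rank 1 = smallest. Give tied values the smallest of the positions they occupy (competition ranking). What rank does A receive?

Sorted (ascending): 1.7, 1.7, 4, 4.4, 4.4, 4.4, 4.5
The 2 values of 1.7 occupy positions 1–2 → each gets rank 1.
The 3 values of 4.4 occupy positions 4–6 → each gets rank 4.
A has value 4.4 → rank 4.

4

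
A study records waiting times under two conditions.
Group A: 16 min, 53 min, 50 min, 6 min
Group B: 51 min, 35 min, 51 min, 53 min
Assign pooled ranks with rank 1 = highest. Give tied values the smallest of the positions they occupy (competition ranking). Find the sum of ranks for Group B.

13

Sorted (descending): 53, 53, 51, 51, 50, 35, 16, 6
The 2 values of 53 occupy positions 1–2 → each gets rank 1.
The 2 values of 51 occupy positions 3–4 → each gets rank 3.
Group B values → pooled ranks: 51→3, 35→6, 51→3, 53→1
Rank sum = 3 + 6 + 3 + 1 = 13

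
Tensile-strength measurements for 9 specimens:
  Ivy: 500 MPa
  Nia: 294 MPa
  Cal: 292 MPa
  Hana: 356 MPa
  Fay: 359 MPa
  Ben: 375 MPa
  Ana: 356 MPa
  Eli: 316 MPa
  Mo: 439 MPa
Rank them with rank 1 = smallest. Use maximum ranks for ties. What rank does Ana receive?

Sorted (ascending): 292, 294, 316, 356, 356, 359, 375, 439, 500
The 2 values of 356 occupy positions 4–5 → each gets rank 5.
Ana has value 356 MPa → rank 5.

5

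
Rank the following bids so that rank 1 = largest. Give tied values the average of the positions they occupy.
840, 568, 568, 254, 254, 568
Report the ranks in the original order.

1, 3, 3, 5.5, 5.5, 3

Sorted (descending): 840, 568, 568, 568, 254, 254
The 3 values of 568 occupy positions 2–4 → average rank 3.
The 2 values of 254 occupy positions 5–6 → average rank (5+6)/2 = 5.5.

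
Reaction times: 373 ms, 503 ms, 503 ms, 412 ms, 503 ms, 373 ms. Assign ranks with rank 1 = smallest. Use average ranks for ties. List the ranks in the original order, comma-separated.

1.5, 5, 5, 3, 5, 1.5

Sorted (ascending): 373, 373, 412, 503, 503, 503
The 2 values of 373 occupy positions 1–2 → average rank (1+2)/2 = 1.5.
The 3 values of 503 occupy positions 4–6 → average rank 5.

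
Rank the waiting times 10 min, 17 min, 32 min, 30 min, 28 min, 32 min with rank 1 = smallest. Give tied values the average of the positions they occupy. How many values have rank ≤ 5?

4

Sorted (ascending): 10, 17, 28, 30, 32, 32
The 2 values of 32 occupy positions 5–6 → average rank (5+6)/2 = 5.5.
Ranks ≤ 5: {1, 2, 3, 4} → 4 values.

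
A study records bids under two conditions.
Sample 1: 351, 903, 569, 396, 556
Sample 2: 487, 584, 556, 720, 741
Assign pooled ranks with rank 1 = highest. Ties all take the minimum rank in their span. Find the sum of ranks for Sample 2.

23

Sorted (descending): 903, 741, 720, 584, 569, 556, 556, 487, 396, 351
The 2 values of 556 occupy positions 6–7 → each gets rank 6.
Sample 2 values → pooled ranks: 487→8, 584→4, 556→6, 720→3, 741→2
Rank sum = 8 + 4 + 6 + 3 + 2 = 23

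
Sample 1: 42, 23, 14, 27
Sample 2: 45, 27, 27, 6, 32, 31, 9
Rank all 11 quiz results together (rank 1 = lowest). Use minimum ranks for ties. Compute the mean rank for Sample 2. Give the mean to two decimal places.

Sorted (ascending): 6, 9, 14, 23, 27, 27, 27, 31, 32, 42, 45
The 3 values of 27 occupy positions 5–7 → each gets rank 5.
Sample 2 values → pooled ranks: 45→11, 27→5, 27→5, 6→1, 32→9, 31→8, 9→2
Mean rank = (11 + 5 + 5 + 1 + 9 + 8 + 2) / 7 = 5.86

5.86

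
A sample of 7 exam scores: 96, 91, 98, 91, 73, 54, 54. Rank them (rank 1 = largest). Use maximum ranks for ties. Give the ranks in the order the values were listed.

2, 4, 1, 4, 5, 7, 7

Sorted (descending): 98, 96, 91, 91, 73, 54, 54
The 2 values of 91 occupy positions 3–4 → each gets rank 4.
The 2 values of 54 occupy positions 6–7 → each gets rank 7.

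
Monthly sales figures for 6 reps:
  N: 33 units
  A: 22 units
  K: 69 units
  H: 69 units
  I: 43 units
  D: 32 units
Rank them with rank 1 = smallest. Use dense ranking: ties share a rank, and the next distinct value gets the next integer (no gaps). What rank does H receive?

Sorted (ascending): 22, 32, 33, 43, 69, 69
The 2 values of 69 share dense rank 5.
Remaining distinct values take the next consecutive integers.
H has value 69 units → rank 5.

5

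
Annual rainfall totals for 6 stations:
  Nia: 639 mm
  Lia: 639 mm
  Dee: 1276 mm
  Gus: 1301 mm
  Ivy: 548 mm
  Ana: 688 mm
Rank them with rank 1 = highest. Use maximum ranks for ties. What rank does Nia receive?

Sorted (descending): 1301, 1276, 688, 639, 639, 548
The 2 values of 639 occupy positions 4–5 → each gets rank 5.
Nia has value 639 mm → rank 5.

5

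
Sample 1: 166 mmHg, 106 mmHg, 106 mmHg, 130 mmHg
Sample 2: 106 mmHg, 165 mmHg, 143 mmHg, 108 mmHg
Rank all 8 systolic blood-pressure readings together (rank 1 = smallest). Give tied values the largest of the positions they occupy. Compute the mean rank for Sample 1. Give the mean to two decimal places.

4.75

Sorted (ascending): 106, 106, 106, 108, 130, 143, 165, 166
The 3 values of 106 occupy positions 1–3 → each gets rank 3.
Sample 1 values → pooled ranks: 166→8, 106→3, 106→3, 130→5
Mean rank = (8 + 3 + 3 + 5) / 4 = 4.75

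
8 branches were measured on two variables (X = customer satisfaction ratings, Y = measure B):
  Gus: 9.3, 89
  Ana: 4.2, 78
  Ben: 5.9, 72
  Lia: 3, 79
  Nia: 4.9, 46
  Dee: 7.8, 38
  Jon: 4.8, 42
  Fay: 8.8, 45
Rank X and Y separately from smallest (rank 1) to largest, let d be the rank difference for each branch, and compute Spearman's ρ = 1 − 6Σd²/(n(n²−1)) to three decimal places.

-0.119

Ranks of variable 1: 8, 2, 5, 1, 4, 6, 3, 7
Ranks of variable 2: 8, 6, 5, 7, 4, 1, 2, 3
d = r₁ − r₂: 0, -4, 0, -6, 0, 5, 1, 4
d²: 0, 16, 0, 36, 0, 25, 1, 16; Σd² = 94
ρ = 1 − 6·94/(8·63) = 1 − 564/504 = -0.119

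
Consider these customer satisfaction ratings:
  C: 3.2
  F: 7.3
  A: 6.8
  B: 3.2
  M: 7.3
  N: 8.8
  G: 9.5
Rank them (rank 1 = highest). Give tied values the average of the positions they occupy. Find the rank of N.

Sorted (descending): 9.5, 8.8, 7.3, 7.3, 6.8, 3.2, 3.2
The 2 values of 7.3 occupy positions 3–4 → average rank (3+4)/2 = 3.5.
The 2 values of 3.2 occupy positions 6–7 → average rank (6+7)/2 = 6.5.
N has value 8.8 → rank 2.

2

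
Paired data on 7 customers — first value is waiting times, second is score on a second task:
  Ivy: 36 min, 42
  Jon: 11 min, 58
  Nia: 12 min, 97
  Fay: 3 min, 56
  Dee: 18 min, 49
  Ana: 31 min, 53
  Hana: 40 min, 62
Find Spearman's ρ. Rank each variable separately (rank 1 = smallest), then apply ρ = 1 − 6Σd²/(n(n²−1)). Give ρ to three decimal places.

Ranks of variable 1: 6, 2, 3, 1, 4, 5, 7
Ranks of variable 2: 1, 5, 7, 4, 2, 3, 6
d = r₁ − r₂: 5, -3, -4, -3, 2, 2, 1
d²: 25, 9, 16, 9, 4, 4, 1; Σd² = 68
ρ = 1 − 6·68/(7·48) = 1 − 408/336 = -0.214

-0.214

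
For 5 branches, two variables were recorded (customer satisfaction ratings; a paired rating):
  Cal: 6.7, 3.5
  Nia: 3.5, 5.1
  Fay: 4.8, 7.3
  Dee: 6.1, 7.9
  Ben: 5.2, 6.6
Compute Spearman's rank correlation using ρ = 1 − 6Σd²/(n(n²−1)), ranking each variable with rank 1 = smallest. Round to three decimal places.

Ranks of variable 1: 5, 1, 2, 4, 3
Ranks of variable 2: 1, 2, 4, 5, 3
d = r₁ − r₂: 4, -1, -2, -1, 0
d²: 16, 1, 4, 1, 0; Σd² = 22
ρ = 1 − 6·22/(5·24) = 1 − 132/120 = -0.100

-0.100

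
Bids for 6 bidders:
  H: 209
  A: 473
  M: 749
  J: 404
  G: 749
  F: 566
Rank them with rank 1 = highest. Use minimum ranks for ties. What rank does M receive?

Sorted (descending): 749, 749, 566, 473, 404, 209
The 2 values of 749 occupy positions 1–2 → each gets rank 1.
M has value 749 → rank 1.

1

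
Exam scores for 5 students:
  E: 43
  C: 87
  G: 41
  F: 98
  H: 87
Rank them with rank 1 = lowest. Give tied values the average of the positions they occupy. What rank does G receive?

Sorted (ascending): 41, 43, 87, 87, 98
The 2 values of 87 occupy positions 3–4 → average rank (3+4)/2 = 3.5.
G has value 41 → rank 1.

1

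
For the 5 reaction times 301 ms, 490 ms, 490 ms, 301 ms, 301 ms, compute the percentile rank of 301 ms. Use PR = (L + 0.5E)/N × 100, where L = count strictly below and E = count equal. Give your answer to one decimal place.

30.0

N = 5.
Strictly below 301: 0. Equal to 301: 3.
PR = (0 + 0.5·3)/5 × 100 = 30.0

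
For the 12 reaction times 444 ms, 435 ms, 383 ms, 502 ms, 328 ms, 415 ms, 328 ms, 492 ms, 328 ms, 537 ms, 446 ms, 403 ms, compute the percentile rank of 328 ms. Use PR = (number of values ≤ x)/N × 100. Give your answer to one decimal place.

N = 12.
Strictly below 328: 0. Equal to 328: 3.
PR = 3/12 × 100 = 25.0

25.0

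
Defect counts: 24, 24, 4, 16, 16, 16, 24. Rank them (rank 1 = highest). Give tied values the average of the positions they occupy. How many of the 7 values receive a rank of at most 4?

3

Sorted (descending): 24, 24, 24, 16, 16, 16, 4
The 3 values of 24 occupy positions 1–3 → average rank 2.
The 3 values of 16 occupy positions 4–6 → average rank 5.
Ranks ≤ 4: {2, 2, 2} → 3 values.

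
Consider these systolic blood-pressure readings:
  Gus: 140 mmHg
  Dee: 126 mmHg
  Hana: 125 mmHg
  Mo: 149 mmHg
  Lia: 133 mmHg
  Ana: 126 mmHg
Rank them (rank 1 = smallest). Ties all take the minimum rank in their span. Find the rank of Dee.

Sorted (ascending): 125, 126, 126, 133, 140, 149
The 2 values of 126 occupy positions 2–3 → each gets rank 2.
Dee has value 126 mmHg → rank 2.

2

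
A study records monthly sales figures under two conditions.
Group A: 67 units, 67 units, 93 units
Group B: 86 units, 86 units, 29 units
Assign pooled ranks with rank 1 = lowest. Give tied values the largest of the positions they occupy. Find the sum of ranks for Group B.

Sorted (ascending): 29, 67, 67, 86, 86, 93
The 2 values of 67 occupy positions 2–3 → each gets rank 3.
The 2 values of 86 occupy positions 4–5 → each gets rank 5.
Group B values → pooled ranks: 86→5, 86→5, 29→1
Rank sum = 5 + 5 + 1 = 11

11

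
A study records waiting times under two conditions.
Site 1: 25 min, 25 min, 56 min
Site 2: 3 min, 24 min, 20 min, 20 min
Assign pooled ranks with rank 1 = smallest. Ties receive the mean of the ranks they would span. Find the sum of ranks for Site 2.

Sorted (ascending): 3, 20, 20, 24, 25, 25, 56
The 2 values of 20 occupy positions 2–3 → average rank (2+3)/2 = 2.5.
The 2 values of 25 occupy positions 5–6 → average rank (5+6)/2 = 5.5.
Site 2 values → pooled ranks: 3→1, 24→4, 20→2.5, 20→2.5
Rank sum = 1 + 4 + 2.5 + 2.5 = 10

10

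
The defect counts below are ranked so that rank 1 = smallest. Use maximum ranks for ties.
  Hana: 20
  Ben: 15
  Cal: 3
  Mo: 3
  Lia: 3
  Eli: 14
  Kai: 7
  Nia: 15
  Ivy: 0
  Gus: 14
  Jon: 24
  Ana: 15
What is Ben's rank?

Sorted (ascending): 0, 3, 3, 3, 7, 14, 14, 15, 15, 15, 20, 24
The 3 values of 3 occupy positions 2–4 → each gets rank 4.
The 2 values of 14 occupy positions 6–7 → each gets rank 7.
The 3 values of 15 occupy positions 8–10 → each gets rank 10.
Ben has value 15 → rank 10.

10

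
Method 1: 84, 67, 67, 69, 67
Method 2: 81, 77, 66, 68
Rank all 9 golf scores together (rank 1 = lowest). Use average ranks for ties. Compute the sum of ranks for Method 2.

21

Sorted (ascending): 66, 67, 67, 67, 68, 69, 77, 81, 84
The 3 values of 67 occupy positions 2–4 → average rank 3.
Method 2 values → pooled ranks: 81→8, 77→7, 66→1, 68→5
Rank sum = 8 + 7 + 1 + 5 = 21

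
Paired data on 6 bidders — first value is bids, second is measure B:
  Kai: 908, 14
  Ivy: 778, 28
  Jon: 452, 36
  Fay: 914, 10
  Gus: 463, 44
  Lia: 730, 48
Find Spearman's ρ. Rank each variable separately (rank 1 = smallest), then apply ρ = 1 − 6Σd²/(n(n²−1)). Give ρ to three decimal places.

-0.771

Ranks of variable 1: 5, 4, 1, 6, 2, 3
Ranks of variable 2: 2, 3, 4, 1, 5, 6
d = r₁ − r₂: 3, 1, -3, 5, -3, -3
d²: 9, 1, 9, 25, 9, 9; Σd² = 62
ρ = 1 − 6·62/(6·35) = 1 − 372/210 = -0.771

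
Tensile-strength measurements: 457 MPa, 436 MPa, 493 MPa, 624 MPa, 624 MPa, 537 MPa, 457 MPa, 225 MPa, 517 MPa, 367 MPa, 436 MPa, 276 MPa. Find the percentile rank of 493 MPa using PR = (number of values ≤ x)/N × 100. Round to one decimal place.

66.7

N = 12.
Strictly below 493: 7. Equal to 493: 1.
PR = 8/12 × 100 = 66.7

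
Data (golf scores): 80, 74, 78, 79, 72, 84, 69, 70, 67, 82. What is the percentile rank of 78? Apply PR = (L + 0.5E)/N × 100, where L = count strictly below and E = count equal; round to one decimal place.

N = 10.
Strictly below 78: 5. Equal to 78: 1.
PR = (5 + 0.5·1)/10 × 100 = 55.0

55.0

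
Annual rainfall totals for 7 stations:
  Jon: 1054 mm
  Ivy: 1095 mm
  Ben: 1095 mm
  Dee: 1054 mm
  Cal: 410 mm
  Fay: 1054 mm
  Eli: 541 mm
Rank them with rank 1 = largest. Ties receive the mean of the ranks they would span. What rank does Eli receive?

Sorted (descending): 1095, 1095, 1054, 1054, 1054, 541, 410
The 2 values of 1095 occupy positions 1–2 → average rank (1+2)/2 = 1.5.
The 3 values of 1054 occupy positions 3–5 → average rank 4.
Eli has value 541 mm → rank 6.

6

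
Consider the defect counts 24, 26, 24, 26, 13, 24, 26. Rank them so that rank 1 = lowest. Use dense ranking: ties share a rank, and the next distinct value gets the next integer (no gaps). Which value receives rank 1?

13

Sorted (ascending): 13, 24, 24, 24, 26, 26, 26
The 3 values of 24 share dense rank 2.
The 3 values of 26 share dense rank 3.
Remaining distinct values take the next consecutive integers.
Rank 1 → value 13.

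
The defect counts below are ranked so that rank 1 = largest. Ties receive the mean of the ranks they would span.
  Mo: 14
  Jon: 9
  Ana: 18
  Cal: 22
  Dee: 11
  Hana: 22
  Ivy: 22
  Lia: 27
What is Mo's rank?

Sorted (descending): 27, 22, 22, 22, 18, 14, 11, 9
The 3 values of 22 occupy positions 2–4 → average rank 3.
Mo has value 14 → rank 6.

6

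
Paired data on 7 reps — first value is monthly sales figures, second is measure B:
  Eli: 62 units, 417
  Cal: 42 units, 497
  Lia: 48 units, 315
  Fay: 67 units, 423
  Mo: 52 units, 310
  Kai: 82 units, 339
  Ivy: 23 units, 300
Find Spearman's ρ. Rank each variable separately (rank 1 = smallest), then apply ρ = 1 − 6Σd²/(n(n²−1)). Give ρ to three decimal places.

0.321

Ranks of variable 1: 5, 2, 3, 6, 4, 7, 1
Ranks of variable 2: 5, 7, 3, 6, 2, 4, 1
d = r₁ − r₂: 0, -5, 0, 0, 2, 3, 0
d²: 0, 25, 0, 0, 4, 9, 0; Σd² = 38
ρ = 1 − 6·38/(7·48) = 1 − 228/336 = 0.321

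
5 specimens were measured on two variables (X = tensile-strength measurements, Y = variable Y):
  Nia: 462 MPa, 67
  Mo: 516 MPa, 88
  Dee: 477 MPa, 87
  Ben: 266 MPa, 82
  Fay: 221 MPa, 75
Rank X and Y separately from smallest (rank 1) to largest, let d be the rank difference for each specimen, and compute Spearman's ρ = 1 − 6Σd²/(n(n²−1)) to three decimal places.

0.700

Ranks of variable 1: 3, 5, 4, 2, 1
Ranks of variable 2: 1, 5, 4, 3, 2
d = r₁ − r₂: 2, 0, 0, -1, -1
d²: 4, 0, 0, 1, 1; Σd² = 6
ρ = 1 − 6·6/(5·24) = 1 − 36/120 = 0.700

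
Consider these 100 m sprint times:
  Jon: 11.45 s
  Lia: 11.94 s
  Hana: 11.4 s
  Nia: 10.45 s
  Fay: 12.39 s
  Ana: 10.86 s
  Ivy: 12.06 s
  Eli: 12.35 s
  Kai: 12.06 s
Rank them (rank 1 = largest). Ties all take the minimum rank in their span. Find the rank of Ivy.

3

Sorted (descending): 12.39, 12.35, 12.06, 12.06, 11.94, 11.45, 11.4, 10.86, 10.45
The 2 values of 12.06 occupy positions 3–4 → each gets rank 3.
Ivy has value 12.06 s → rank 3.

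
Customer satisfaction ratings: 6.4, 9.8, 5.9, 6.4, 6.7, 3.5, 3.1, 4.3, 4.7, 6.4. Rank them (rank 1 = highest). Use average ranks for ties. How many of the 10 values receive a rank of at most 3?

Sorted (descending): 9.8, 6.7, 6.4, 6.4, 6.4, 5.9, 4.7, 4.3, 3.5, 3.1
The 3 values of 6.4 occupy positions 3–5 → average rank 4.
Ranks ≤ 3: {1, 2} → 2 values.

2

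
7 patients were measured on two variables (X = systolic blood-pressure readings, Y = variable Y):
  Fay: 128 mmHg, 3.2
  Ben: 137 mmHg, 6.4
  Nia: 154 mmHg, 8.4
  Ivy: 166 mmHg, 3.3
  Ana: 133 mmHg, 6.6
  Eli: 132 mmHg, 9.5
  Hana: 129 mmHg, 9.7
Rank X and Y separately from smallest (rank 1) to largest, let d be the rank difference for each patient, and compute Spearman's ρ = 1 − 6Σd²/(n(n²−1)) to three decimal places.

-0.143

Ranks of variable 1: 1, 5, 6, 7, 4, 3, 2
Ranks of variable 2: 1, 3, 5, 2, 4, 6, 7
d = r₁ − r₂: 0, 2, 1, 5, 0, -3, -5
d²: 0, 4, 1, 25, 0, 9, 25; Σd² = 64
ρ = 1 − 6·64/(7·48) = 1 − 384/336 = -0.143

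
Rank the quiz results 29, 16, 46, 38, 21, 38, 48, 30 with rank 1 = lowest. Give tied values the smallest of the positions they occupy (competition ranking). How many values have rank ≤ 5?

6

Sorted (ascending): 16, 21, 29, 30, 38, 38, 46, 48
The 2 values of 38 occupy positions 5–6 → each gets rank 5.
Ranks ≤ 5: {1, 2, 3, 4, 5, 5} → 6 values.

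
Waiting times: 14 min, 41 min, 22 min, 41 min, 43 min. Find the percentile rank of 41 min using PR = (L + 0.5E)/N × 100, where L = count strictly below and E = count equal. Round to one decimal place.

N = 5.
Strictly below 41: 2. Equal to 41: 2.
PR = (2 + 0.5·2)/5 × 100 = 60.0

60.0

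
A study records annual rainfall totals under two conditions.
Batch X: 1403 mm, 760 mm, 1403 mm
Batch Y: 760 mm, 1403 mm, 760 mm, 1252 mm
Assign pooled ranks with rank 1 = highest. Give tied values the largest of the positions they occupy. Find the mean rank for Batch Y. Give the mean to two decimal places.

5.25

Sorted (descending): 1403, 1403, 1403, 1252, 760, 760, 760
The 3 values of 1403 occupy positions 1–3 → each gets rank 3.
The 3 values of 760 occupy positions 5–7 → each gets rank 7.
Batch Y values → pooled ranks: 760→7, 1403→3, 760→7, 1252→4
Mean rank = (7 + 3 + 7 + 4) / 4 = 5.25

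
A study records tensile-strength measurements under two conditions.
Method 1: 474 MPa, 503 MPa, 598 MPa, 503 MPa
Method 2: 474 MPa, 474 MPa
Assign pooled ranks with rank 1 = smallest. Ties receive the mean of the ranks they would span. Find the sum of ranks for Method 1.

Sorted (ascending): 474, 474, 474, 503, 503, 598
The 3 values of 474 occupy positions 1–3 → average rank 2.
The 2 values of 503 occupy positions 4–5 → average rank (4+5)/2 = 4.5.
Method 1 values → pooled ranks: 474→2, 503→4.5, 598→6, 503→4.5
Rank sum = 2 + 4.5 + 6 + 4.5 = 17

17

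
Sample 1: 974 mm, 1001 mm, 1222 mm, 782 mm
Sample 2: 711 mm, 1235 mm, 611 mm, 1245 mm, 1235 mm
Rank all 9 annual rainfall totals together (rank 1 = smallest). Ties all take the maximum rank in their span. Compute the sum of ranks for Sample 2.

Sorted (ascending): 611, 711, 782, 974, 1001, 1222, 1235, 1235, 1245
The 2 values of 1235 occupy positions 7–8 → each gets rank 8.
Sample 2 values → pooled ranks: 711→2, 1235→8, 611→1, 1245→9, 1235→8
Rank sum = 2 + 8 + 1 + 9 + 8 = 28

28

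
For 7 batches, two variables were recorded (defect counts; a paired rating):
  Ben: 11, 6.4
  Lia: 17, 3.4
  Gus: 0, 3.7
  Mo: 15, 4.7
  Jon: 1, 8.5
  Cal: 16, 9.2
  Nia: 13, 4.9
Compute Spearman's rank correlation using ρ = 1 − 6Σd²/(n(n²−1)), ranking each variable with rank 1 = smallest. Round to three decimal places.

Ranks of variable 1: 3, 7, 1, 5, 2, 6, 4
Ranks of variable 2: 5, 1, 2, 3, 6, 7, 4
d = r₁ − r₂: -2, 6, -1, 2, -4, -1, 0
d²: 4, 36, 1, 4, 16, 1, 0; Σd² = 62
ρ = 1 − 6·62/(7·48) = 1 − 372/336 = -0.107

-0.107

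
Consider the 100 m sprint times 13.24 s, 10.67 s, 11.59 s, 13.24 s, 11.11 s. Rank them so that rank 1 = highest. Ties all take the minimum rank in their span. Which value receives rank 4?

Sorted (descending): 13.24, 13.24, 11.59, 11.11, 10.67
The 2 values of 13.24 occupy positions 1–2 → each gets rank 1.
Rank 4 → value 11.11.

11.11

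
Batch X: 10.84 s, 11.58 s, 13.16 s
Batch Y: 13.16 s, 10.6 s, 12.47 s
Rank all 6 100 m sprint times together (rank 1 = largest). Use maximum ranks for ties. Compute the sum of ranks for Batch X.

11

Sorted (descending): 13.16, 13.16, 12.47, 11.58, 10.84, 10.6
The 2 values of 13.16 occupy positions 1–2 → each gets rank 2.
Batch X values → pooled ranks: 10.84→5, 11.58→4, 13.16→2
Rank sum = 5 + 4 + 2 = 11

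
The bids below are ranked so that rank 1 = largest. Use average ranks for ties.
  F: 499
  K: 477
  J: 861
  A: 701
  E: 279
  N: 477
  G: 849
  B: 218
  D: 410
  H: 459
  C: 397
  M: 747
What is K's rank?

6.5

Sorted (descending): 861, 849, 747, 701, 499, 477, 477, 459, 410, 397, 279, 218
The 2 values of 477 occupy positions 6–7 → average rank (6+7)/2 = 6.5.
K has value 477 → rank 6.5.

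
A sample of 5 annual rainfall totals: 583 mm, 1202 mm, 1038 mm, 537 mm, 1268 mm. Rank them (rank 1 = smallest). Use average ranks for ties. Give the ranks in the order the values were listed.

Sorted (ascending): 537, 583, 1038, 1202, 1268
No ties — each value takes its position as its rank.

2, 4, 3, 1, 5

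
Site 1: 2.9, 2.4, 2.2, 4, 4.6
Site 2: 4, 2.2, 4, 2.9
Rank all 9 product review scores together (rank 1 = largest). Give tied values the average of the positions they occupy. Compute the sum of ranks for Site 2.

Sorted (descending): 4.6, 4, 4, 4, 2.9, 2.9, 2.4, 2.2, 2.2
The 3 values of 4 occupy positions 2–4 → average rank 3.
The 2 values of 2.9 occupy positions 5–6 → average rank (5+6)/2 = 5.5.
The 2 values of 2.2 occupy positions 8–9 → average rank (8+9)/2 = 8.5.
Site 2 values → pooled ranks: 4→3, 2.2→8.5, 4→3, 2.9→5.5
Rank sum = 3 + 8.5 + 3 + 5.5 = 20

20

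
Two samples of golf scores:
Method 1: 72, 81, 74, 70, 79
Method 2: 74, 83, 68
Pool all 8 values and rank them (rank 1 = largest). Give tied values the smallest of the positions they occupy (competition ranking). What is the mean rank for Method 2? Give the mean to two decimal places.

4.33

Sorted (descending): 83, 81, 79, 74, 74, 72, 70, 68
The 2 values of 74 occupy positions 4–5 → each gets rank 4.
Method 2 values → pooled ranks: 74→4, 83→1, 68→8
Mean rank = (4 + 1 + 8) / 3 = 4.33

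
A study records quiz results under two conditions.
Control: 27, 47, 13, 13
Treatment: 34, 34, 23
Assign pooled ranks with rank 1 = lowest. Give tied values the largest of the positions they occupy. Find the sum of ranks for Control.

15

Sorted (ascending): 13, 13, 23, 27, 34, 34, 47
The 2 values of 13 occupy positions 1–2 → each gets rank 2.
The 2 values of 34 occupy positions 5–6 → each gets rank 6.
Control values → pooled ranks: 27→4, 47→7, 13→2, 13→2
Rank sum = 4 + 7 + 2 + 2 = 15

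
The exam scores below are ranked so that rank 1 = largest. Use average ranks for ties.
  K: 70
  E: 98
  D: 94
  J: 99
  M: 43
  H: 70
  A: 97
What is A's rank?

3

Sorted (descending): 99, 98, 97, 94, 70, 70, 43
The 2 values of 70 occupy positions 5–6 → average rank (5+6)/2 = 5.5.
A has value 97 → rank 3.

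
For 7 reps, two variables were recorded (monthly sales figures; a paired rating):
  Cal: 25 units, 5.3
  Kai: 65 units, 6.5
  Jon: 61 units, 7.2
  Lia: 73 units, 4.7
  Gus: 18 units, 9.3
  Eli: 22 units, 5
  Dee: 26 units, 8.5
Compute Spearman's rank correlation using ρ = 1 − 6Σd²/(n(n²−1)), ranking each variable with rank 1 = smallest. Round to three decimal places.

-0.429

Ranks of variable 1: 3, 6, 5, 7, 1, 2, 4
Ranks of variable 2: 3, 4, 5, 1, 7, 2, 6
d = r₁ − r₂: 0, 2, 0, 6, -6, 0, -2
d²: 0, 4, 0, 36, 36, 0, 4; Σd² = 80
ρ = 1 − 6·80/(7·48) = 1 − 480/336 = -0.429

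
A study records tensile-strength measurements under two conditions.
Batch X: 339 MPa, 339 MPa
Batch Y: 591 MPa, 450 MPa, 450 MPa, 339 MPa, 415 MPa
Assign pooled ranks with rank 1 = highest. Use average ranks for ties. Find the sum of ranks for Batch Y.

Sorted (descending): 591, 450, 450, 415, 339, 339, 339
The 2 values of 450 occupy positions 2–3 → average rank (2+3)/2 = 2.5.
The 3 values of 339 occupy positions 5–7 → average rank 6.
Batch Y values → pooled ranks: 591→1, 450→2.5, 450→2.5, 339→6, 415→4
Rank sum = 1 + 2.5 + 2.5 + 6 + 4 = 16

16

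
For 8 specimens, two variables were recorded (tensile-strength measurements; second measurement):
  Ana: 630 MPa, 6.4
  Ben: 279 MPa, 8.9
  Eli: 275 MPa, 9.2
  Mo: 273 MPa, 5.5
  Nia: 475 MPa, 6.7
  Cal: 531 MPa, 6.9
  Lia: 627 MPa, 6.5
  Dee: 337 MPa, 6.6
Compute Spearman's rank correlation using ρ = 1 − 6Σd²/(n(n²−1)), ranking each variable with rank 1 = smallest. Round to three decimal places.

Ranks of variable 1: 8, 3, 2, 1, 5, 6, 7, 4
Ranks of variable 2: 2, 7, 8, 1, 5, 6, 3, 4
d = r₁ − r₂: 6, -4, -6, 0, 0, 0, 4, 0
d²: 36, 16, 36, 0, 0, 0, 16, 0; Σd² = 104
ρ = 1 − 6·104/(8·63) = 1 − 624/504 = -0.238

-0.238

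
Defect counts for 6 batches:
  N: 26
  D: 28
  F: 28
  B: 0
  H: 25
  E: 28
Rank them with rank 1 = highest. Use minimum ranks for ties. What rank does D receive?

Sorted (descending): 28, 28, 28, 26, 25, 0
The 3 values of 28 occupy positions 1–3 → each gets rank 1.
D has value 28 → rank 1.

1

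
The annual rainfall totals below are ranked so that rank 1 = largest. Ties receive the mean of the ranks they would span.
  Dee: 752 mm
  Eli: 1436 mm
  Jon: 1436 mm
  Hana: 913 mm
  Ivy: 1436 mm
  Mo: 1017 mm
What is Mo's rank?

Sorted (descending): 1436, 1436, 1436, 1017, 913, 752
The 3 values of 1436 occupy positions 1–3 → average rank 2.
Mo has value 1017 mm → rank 4.

4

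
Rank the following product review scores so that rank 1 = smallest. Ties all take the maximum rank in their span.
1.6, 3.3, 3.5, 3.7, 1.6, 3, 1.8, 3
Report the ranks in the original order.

Sorted (ascending): 1.6, 1.6, 1.8, 3, 3, 3.3, 3.5, 3.7
The 2 values of 1.6 occupy positions 1–2 → each gets rank 2.
The 2 values of 3 occupy positions 4–5 → each gets rank 5.

2, 6, 7, 8, 2, 5, 3, 5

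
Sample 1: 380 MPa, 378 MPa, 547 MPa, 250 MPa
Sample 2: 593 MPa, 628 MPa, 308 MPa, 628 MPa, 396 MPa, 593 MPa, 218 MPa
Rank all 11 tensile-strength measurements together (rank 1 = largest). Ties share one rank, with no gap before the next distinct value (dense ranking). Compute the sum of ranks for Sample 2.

Sorted (descending): 628, 628, 593, 593, 547, 396, 380, 378, 308, 250, 218
The 2 values of 628 share dense rank 1.
The 2 values of 593 share dense rank 2.
Remaining distinct values take the next consecutive integers.
Sample 2 values → pooled ranks: 593→2, 628→1, 308→7, 628→1, 396→4, 593→2, 218→9
Rank sum = 2 + 1 + 7 + 1 + 4 + 2 + 9 = 26

26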